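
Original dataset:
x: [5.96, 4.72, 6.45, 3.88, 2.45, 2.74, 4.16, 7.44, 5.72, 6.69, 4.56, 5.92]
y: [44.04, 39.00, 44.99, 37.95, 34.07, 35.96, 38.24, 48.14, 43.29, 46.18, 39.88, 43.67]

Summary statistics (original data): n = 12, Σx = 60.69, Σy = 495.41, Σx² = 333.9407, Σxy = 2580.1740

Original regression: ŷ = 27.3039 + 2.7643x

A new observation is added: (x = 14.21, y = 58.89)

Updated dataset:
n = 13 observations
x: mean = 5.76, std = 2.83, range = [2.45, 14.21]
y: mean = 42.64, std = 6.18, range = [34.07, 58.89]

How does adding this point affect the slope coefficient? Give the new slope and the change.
New slope β₁ = 2.1412 versus 2.7643 before: a change of -0.6231 (-22.5%).

x = 14.21 lies well outside the original x-range [2.45, 7.44] (x̄ ≈ 5.06), so this observation has high leverage and can move the slope substantially.

Step 1: Update the sums with the new point (n goes from 12 to 13)
Σx  = 60.69 + 14.21 = 74.90
Σy  = 495.41 + 58.89 = 554.30
Σx² = 333.9407 + 14.21² = 333.9407 + 201.9241 = 535.8648
Σxy = 2580.1740 + 14.21×58.89 = 2580.1740 + 836.8269 = 3417.0009

Step 2: Recompute the slope with b₁ = (nΣxy − ΣxΣy) / (nΣx² − (Σx)²)
Numerator   = 13×3417.0009 − 74.90×554.30 = 44421.0117 − 41517.0700 = 2903.9417
Denominator = 13×535.8648 − 74.90² = 6966.2424 − 5610.0100 = 1356.2324
b₁(new) = 2903.9417 / 1356.2324 = 2.1412

(Same formula on the original sums: (12×2580.1740 − 60.69×495.41) / (12×333.9407 − 60.69²) = 895.6551 / 324.0123 = 2.7643, matching the given fit.)

Step 3: Change in slope
Δβ₁ = 2.1412 − 2.7643 = -0.6231
Relative change = -0.6231 / 2.7643 × 100% = -22.5%
→ the slope decreases when the point is added.

Because the point sits below the extension of the original line at a high-leverage x, it tilts the fit down.
In practice: refit with and without it and report both if conclusions differ.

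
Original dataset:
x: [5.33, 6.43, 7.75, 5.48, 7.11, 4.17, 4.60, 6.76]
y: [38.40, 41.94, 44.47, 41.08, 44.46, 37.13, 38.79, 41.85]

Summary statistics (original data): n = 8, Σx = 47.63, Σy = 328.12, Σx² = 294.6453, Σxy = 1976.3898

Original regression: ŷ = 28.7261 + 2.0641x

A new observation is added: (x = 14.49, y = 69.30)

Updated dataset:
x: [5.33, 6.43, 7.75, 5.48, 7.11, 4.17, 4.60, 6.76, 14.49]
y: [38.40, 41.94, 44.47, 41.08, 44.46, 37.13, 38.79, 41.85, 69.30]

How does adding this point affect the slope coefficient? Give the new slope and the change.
The slope changes from 2.0641 to 3.1312 (change of +1.0671, or +51.7%).

x = 14.49 lies well outside the original x-range [4.17, 7.75] (x̄ ≈ 5.95), so this observation has high leverage and can move the slope substantially.

Step 1: Update the sums with the new point (n goes from 8 to 9)
Σx  = 47.63 + 14.49 = 62.12
Σy  = 328.12 + 69.30 = 397.42
Σx² = 294.6453 + 14.49² = 294.6453 + 209.9601 = 504.6054
Σxy = 1976.3898 + 14.49×69.30 = 1976.3898 + 1004.1570 = 2980.5468

Step 2: Recompute the slope with b₁ = (nΣxy − ΣxΣy) / (nΣx² − (Σx)²)
Numerator   = 9×2980.5468 − 62.12×397.42 = 26824.9212 − 24687.7304 = 2137.1908
Denominator = 9×504.6054 − 62.12² = 4541.4486 − 3858.8944 = 682.5542
b₁(new) = 2137.1908 / 682.5542 = 3.1312

(Same formula on the original sums: (8×1976.3898 − 47.63×328.12) / (8×294.6453 − 47.63²) = 182.7628 / 88.5455 = 2.0641, matching the given fit.)

Step 3: Change in slope
Δβ₁ = 3.1312 − 2.0641 = +1.0671
Relative change = +1.0671 / 2.0641 × 100% = +51.7%
→ the slope increases when the point is added.

A high-leverage point only changes the slope if it is off the original line; here y = 69.30 is above the original trend, so the slope increases.
In practice: examine leverage (hᵢ) and Cook's distance rather than deleting it automatically.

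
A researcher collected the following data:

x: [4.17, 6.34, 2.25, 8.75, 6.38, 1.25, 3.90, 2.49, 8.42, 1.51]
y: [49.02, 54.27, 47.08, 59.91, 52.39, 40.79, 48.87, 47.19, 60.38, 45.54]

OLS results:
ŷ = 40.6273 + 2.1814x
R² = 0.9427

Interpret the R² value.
The model explains 94.27% of the variance in y (R² = 0.9427), leaving 5.73% unexplained; the fit is strong.

R² = 1 − SS_res/SS_tot compares the residual scatter to the total scatter of y about its mean.

Here R² = 0.9427:
- Explained: 94.27% of the variation in y
- Unexplained (residual): 100% − 94.27% = 5.73%
- Rule of thumb (below 0.3 weak; 0.3 to below 0.7 moderate; 0.7 and above strong) → strong

Calculation: R² = 1 − (SS_res / SS_tot), where SS_res is the sum of squared residuals and SS_tot the total sum of squares.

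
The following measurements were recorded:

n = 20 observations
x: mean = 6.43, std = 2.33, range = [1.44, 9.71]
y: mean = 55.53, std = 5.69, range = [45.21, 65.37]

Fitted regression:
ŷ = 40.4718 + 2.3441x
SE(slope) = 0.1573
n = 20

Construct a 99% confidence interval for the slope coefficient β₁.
The 99% CI for β₁ is (1.8913, 2.7969)

Confidence interval for the slope:

The 99% CI for β₁ is: β̂₁ ± t*(α/2, n-2) × SE(β̂₁)

Step 1: Find critical t-value
- Confidence level = 0.99
- Degrees of freedom = n - 2 = 20 - 2 = 18
- t*(α/2, 18) = 2.8784

Step 2: Calculate margin of error
Margin = 2.8784 × 0.1573 = 0.4528

Step 3: Construct interval
CI = 2.3441 ± 0.4528
CI = (1.8913, 2.7969)

Interpretation: each one-unit increase in x is associated with a change in mean y of between 1.8913 and 2.7969, with 99% confidence.
Since 0 is outside the interval, a two-sided test at α = 0.01 would reject H₀: β₁ = 0.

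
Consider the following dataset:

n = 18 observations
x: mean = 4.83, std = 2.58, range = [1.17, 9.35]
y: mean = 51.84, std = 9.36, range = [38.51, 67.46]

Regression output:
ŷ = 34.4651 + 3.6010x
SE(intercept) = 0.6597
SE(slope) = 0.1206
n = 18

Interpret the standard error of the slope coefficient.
SE(slope) = 0.1206 measures the uncertainty in the estimated slope. The coefficient is estimated precisely (SE/|β̂₁| = 3.3%).

What SE measures:
- The standard error quantifies the sampling variability of the coefficient estimate
- It is the estimated standard deviation of β̂₁ across hypothetical repeated samples of the same size
- Smaller SE → more precise estimate

Relative precision:
- SE / |β̂₁| = 0.1206 / 3.6010 = 3.3%
- Rule of thumb (under 20%: precise; 20% to under 50%: moderately precise; 50% or more: imprecise) → precise

Rough 95% range (±2 SE): 3.6010 ± 0.2412 → (3.3598, 3.8422).

What drives SE(β̂₁): larger n (here n = 18) → smaller SE.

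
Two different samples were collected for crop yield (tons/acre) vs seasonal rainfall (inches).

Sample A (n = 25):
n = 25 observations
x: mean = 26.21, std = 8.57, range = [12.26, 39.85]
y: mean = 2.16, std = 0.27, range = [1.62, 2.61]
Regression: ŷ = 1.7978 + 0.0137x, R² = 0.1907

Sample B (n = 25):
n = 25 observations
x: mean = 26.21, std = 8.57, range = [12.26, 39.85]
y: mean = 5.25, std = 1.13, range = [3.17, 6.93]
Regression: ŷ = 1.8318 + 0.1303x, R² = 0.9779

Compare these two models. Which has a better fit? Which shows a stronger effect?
Model B has the better fit (R² = 0.9779 vs 0.1907). Model B shows the stronger effect (|β₁| = 0.1303 vs 0.0137).

Model Comparison:

Fit — compare R²:
- Model A: R² = 0.1907 → 19.07% of variance in crop yield explained
- Model B: R² = 0.9779 → 97.79% of variance in crop yield explained
- 0.9779 > 0.1907 → Model B has the better fit

Effect size (slope magnitude):
- Model A: β₁ = 0.0137 → predicted crop yield rises 0.0137 tons/acre per additional inch of rainfall
- Model B: β₁ = 0.1303 → predicted crop yield rises 0.1303 tons/acre per additional inch of rainfall
- |0.0137| < |0.1303| → Model B shows the stronger marginal effect

Note: A steeper slope doesn't make a better model if the scatter around the line is large.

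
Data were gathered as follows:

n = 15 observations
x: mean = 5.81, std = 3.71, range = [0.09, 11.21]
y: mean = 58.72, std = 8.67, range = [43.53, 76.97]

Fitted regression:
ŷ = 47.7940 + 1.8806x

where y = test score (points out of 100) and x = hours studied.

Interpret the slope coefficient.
On average, test score is about 1.8806 points higher for every extra hour of study time.

β₁ = 1.8806 is the change in predicted test score (points) per additional hour of study time.

Interpretation:
- Study time up by 1 hour → predicted test score increases by 1.8806 points
- This is a linear approximation: the same per-unit change is assumed across the whole observed x range

(β₀ = 47.7940 is the fitted value at x = 0 and is not part of the slope interpretation.)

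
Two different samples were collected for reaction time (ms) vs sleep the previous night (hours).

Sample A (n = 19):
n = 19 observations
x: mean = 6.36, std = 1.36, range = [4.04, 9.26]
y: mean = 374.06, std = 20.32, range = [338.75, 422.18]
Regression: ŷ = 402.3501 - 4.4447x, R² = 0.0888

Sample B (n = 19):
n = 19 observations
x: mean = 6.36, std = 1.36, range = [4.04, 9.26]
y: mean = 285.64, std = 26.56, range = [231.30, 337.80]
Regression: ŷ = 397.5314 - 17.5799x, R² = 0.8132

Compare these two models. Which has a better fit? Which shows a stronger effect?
Model B has the better fit (R² = 0.8132 vs 0.0888). Model B shows the stronger effect (|β₁| = 17.5799 vs 4.4447).

Model Comparison:

Goodness of fit (R²):
- Model A: R² = 0.0888 → 8.88% of variance in reaction time explained
- Model B: R² = 0.8132 → 81.32% of variance in reaction time explained
- 0.8132 > 0.0888 → Model B has the better fit

Which has the larger per-hour effect? (|β₁|)
- Model A: β₁ = -4.4447 → predicted reaction time falls 4.4447 ms per additional hour of sleep
- Model B: β₁ = -17.5799 → predicted reaction time falls 17.5799 ms per additional hour of sleep
- |-4.4447| < |-17.5799| → Model B shows the stronger marginal effect

Notes:
- A better fit (higher R²) doesn't necessarily mean a more important relationship.
- The two samples could reflect different populations, time periods, or measurement quality.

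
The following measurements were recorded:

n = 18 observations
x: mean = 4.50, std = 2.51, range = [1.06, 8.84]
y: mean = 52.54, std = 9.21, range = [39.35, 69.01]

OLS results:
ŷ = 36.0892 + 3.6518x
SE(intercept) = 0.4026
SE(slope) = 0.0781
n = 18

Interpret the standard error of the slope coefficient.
SE(slope) = 0.0781 measures the uncertainty in the estimated slope. The coefficient is estimated precisely (SE/|β̂₁| = 2.1%).

SE(β̂₁) = s / √Sxx, where s is the residual standard deviation and Sxx = Σ(x − x̄)². It is the yardstick for how far β̂₁ = 3.6518 could plausibly be from the true slope.

Relative precision:
- SE / |β̂₁| = 0.0781 / 3.6518 = 2.1%
- Rule of thumb (under 20%: precise; 20% to under 50%: moderately precise; 50% or more: imprecise) → precise

Link to the t-test: t = β̂₁ / SE(β̂₁) = 3.6518 / 0.0781 = 46.7580, the statistic for H₀: β₁ = 0.

What drives SE(β̂₁): larger n (here n = 18) → smaller SE.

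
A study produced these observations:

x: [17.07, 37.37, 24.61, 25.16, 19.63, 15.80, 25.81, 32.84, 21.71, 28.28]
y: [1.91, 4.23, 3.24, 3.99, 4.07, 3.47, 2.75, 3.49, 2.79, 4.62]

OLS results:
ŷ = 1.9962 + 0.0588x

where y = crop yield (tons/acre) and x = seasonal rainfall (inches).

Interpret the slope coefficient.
For each additional inch of rainfall, predicted crop yield increases by approximately 0.0588 tons/acre.

The slope coefficient β₁ = 0.0588 represents the marginal effect of rainfall on crop yield.

Interpretation:
- Rainfall up by 1 inch → predicted crop yield increases by 0.0588 tons/acre
- This is a linear approximation: the same per-unit change is assumed across the whole observed x range

(β₀ = 1.9962 is the fitted value at x = 0 and is not part of the slope interpretation.)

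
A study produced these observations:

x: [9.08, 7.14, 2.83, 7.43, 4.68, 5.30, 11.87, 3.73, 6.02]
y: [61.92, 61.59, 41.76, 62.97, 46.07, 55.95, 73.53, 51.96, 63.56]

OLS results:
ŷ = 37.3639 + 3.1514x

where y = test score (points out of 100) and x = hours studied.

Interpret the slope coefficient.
On average, test score is about 3.1514 points higher for every extra hour of study time.

The slope β₁ = 3.1514 gives the rate at which the fitted test score changes with study time.

Interpretation:
- Study time up by 1 hour → predicted test score increases by 3.1514 points
- This is a linear approximation: the same per-unit change is assumed across the whole observed x range
- The slope describes association in these data, not necessarily a causal effect

(β₀ = 37.3639 is the fitted value at x = 0 and is not part of the slope interpretation.)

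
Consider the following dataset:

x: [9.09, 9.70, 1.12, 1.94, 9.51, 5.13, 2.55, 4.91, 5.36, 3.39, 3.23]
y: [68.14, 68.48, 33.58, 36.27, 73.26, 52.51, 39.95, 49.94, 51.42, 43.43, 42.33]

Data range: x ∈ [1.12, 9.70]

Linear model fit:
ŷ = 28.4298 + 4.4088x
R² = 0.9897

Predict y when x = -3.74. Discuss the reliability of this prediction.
The equation gives ŷ = 11.9409; however x = -3.74 is 4.86 units below the observed range, so this extrapolated value should not be trusted.

Prediction calculation:
ŷ = 28.4298 + 4.4088 × (-3.74)
ŷ = 11.9409

Reliability:
- Data range: x ∈ [1.12, 9.70]
- Prediction point: x = -3.74 is 4.86 units below the observed range → this is EXTRAPOLATION, not interpolation

Why that matters here:
- There are no observations near this x to validate the fitted line there
- The linear relationship may not hold outside the observed range
- The standard error of prediction grows with (x − x̄)², and x = -3.74 is far from x̄ = 5.08

Report the number if required, but flag clearly that it is an extrapolation.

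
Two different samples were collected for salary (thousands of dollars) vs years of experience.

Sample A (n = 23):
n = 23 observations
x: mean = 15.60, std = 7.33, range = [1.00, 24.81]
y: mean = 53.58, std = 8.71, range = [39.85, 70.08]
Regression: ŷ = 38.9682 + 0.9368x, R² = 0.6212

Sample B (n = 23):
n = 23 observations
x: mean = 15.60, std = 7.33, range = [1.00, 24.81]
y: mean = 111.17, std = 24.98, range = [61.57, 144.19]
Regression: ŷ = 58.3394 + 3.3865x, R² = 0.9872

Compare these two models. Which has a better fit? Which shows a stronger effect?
Model B has the better fit (R² = 0.9872 vs 0.6212). Model B shows the stronger effect (|β₁| = 3.3865 vs 0.9368).

Model Comparison:

Fit — compare R²:
- Model A: R² = 0.6212 → 62.12% of variance in salary explained
- Model B: R² = 0.9872 → 98.72% of variance in salary explained
- 0.9872 > 0.6212 → Model B has the better fit

Effect size (slope magnitude):
- Model A: β₁ = 0.9368 → predicted salary rises 0.9368 thousand dollars per additional year of experience
- Model B: β₁ = 3.3865 → predicted salary rises 3.3865 thousand dollars per additional year of experience
- |0.9368| < |3.3865| → Model B shows the stronger marginal effect

Notes:
- A better fit (higher R²) doesn't necessarily mean a more important relationship.
- A steeper slope doesn't make a better model if the scatter around the line is large.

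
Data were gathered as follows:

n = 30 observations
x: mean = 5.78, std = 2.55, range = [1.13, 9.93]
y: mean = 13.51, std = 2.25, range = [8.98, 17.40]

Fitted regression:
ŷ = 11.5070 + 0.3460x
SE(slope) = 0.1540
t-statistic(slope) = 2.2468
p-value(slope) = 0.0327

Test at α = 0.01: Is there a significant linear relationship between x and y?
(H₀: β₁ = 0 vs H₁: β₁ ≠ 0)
Fail to reject H₀: p-value = 0.0327 ≥ α = 0.01. The linear relationship is not significant at the 1% level.

Hypothesis test for the slope coefficient:

H₀: β₁ = 0 (no linear relationship)
H₁: β₁ ≠ 0 (linear relationship exists)

Test statistic: t = β̂₁ / SE(β̂₁) = 0.3460 / 0.1540 = 2.2468

The p-value (0.0327) is the probability, under H₀, of a t-statistic at least as extreme as |t| = 2.2468 (two-sided, df = n − 2 = 28).

Decision rule: reject H₀ if p-value < α.
p-value = 0.0327 ≥ α = 0.01 → fail to reject H₀.

Conclusion: the linear association between x and y is not significant at the 1% level.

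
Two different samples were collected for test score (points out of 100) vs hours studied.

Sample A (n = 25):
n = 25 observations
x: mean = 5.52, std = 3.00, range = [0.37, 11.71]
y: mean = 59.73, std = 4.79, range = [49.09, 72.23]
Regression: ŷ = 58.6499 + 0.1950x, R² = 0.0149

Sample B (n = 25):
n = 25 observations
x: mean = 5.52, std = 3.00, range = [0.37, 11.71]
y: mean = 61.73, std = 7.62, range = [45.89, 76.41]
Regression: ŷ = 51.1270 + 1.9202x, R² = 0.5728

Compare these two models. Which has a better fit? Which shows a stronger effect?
Model B has the better fit (R² = 0.5728 vs 0.0149). Model B shows the stronger effect (|β₁| = 1.9202 vs 0.1950).

Model Comparison:

Which explains more variance? (R²)
- Model A: R² = 0.0149 → 1.49% of variance in test score explained
- Model B: R² = 0.5728 → 57.28% of variance in test score explained
- 0.5728 > 0.0149 → Model B has the better fit

Effect size (slope magnitude):
- Model A: β₁ = 0.1950 → predicted test score rises 0.1950 points per additional hour of study time
- Model B: β₁ = 1.9202 → predicted test score rises 1.9202 points per additional hour of study time
- |0.1950| < |1.9202| → Model B shows the stronger marginal effect

Note: A better fit (higher R²) doesn't necessarily mean a more important relationship.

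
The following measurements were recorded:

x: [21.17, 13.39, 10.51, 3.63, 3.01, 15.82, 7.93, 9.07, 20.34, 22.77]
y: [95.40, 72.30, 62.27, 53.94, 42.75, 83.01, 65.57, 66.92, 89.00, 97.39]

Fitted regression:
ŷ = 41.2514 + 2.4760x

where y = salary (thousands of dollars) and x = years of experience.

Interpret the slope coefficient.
An increase of one year in experience is associated with a 2.4760 thousand dollars increase in predicted salary.

The slope coefficient β₁ = 2.4760 represents the marginal effect of experience on salary.

Interpretation:
- Experience up by 1 year → predicted salary increases by 2.4760 thousand dollars
- The effect is assumed constant over the observed range of x (linearity)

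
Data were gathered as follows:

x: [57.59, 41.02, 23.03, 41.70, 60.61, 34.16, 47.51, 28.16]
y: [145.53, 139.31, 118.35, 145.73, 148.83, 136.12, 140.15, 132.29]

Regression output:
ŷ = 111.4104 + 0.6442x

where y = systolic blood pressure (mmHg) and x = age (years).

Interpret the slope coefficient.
For each additional year of age, predicted blood pressure increases by approximately 0.6442 mmHg.

The slope coefficient β₁ = 0.6442 represents the marginal effect of age on blood pressure.

Interpretation:
- Age up by 1 year → predicted blood pressure increases by 0.6442 mmHg
- This is a linear approximation: the same per-unit change is assumed across the whole observed x range
- The slope describes association in these data, not necessarily a causal effect

The intercept β₀ = 111.4104 is the predicted blood pressure when age = 0; since the smallest observed x is 23.03, this is an extrapolation and mainly anchors the line.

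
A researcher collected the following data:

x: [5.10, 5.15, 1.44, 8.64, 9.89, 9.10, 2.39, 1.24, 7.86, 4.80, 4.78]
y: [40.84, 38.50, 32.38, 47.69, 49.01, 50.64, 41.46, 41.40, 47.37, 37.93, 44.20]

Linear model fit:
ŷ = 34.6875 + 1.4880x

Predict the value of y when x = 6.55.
ŷ = 44.4339

x = 6.55 lies inside the observed range [1.24, 9.89], so the fitted equation applies directly:

ŷ = 34.6875 + 1.4880 × 6.55
ŷ = 34.6875 + 9.7464
ŷ = 44.4339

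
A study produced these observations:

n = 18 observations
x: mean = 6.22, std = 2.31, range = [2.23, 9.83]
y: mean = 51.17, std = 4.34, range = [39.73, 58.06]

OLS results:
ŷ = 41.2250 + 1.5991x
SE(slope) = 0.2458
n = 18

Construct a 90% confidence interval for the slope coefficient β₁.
The 90% CI for β₁ is (1.1700, 2.0282)

Confidence interval for the slope:

The 90% CI for β₁ is: β̂₁ ± t*(α/2, n-2) × SE(β̂₁)

Step 1: Find critical t-value
- Confidence level = 0.9
- Degrees of freedom = n - 2 = 18 - 2 = 16
- t*(α/2, 16) = 1.7459

Step 2: Calculate margin of error
Margin = 1.7459 × 0.2458 = 0.4291

Step 3: Construct interval
CI = 1.5991 ± 0.4291
CI = (1.1700, 2.0282)

Interpretation: We are 90% confident that the true slope β₁ lies between 1.1700 and 2.0282.
Since 0 is outside the interval, a two-sided test at α = 0.10 would reject H₀: β₁ = 0.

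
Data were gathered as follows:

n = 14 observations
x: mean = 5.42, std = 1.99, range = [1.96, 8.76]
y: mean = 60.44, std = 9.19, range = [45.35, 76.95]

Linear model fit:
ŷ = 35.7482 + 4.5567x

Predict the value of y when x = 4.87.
ŷ = 57.9393

To predict y for x = 4.87, substitute into the regression equation:

ŷ = 35.7482 + 4.5567 × 4.87
ŷ = 35.7482 + 22.1911
ŷ = 57.9393

This is the fitted mean response at that x — an individual observation would come with a wider prediction interval.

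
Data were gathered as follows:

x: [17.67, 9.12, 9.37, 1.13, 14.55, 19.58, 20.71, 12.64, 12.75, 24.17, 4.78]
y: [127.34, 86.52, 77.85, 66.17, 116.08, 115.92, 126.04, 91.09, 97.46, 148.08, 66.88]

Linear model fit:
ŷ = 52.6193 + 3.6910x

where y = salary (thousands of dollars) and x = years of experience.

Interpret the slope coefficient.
An increase of one year in experience is associated with a 3.6910 thousand dollars increase in predicted salary.

The slope coefficient β₁ = 3.6910 represents the marginal effect of experience on salary.

Interpretation:
- Experience up by 1 year → predicted salary increases by 3.6910 thousand dollars
- The effect is assumed constant over the observed range of x (linearity)
- The sign (+) gives the direction; the magnitude 3.6910 gives the size of the effect per year

The intercept β₀ = 52.6193 is the predicted salary when experience = 0; since the smallest observed x is 1.13, this is an extrapolation and mainly anchors the line.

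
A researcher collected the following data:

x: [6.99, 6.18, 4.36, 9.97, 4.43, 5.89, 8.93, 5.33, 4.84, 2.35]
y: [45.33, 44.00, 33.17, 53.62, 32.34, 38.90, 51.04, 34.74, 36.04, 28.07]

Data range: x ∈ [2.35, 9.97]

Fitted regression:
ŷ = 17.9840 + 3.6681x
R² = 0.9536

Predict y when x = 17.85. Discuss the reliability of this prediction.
The equation gives ŷ = 83.4596; however x = 17.85 is 7.88 units above the observed range, so this extrapolated value should not be trusted.

Prediction calculation:
ŷ = 17.9840 + 3.6681 × 17.85
ŷ = 83.4596

Reliability:
- Data range: x ∈ [2.35, 9.97]
- Prediction point: x = 17.85 is 7.88 units above the observed range → this is EXTRAPOLATION, not interpolation

Why that matters here:
- Real relationships often flatten, saturate, or turn nonlinear at extremes
- R² describes fit only over the sampled x values; it says nothing about behaviour beyond them
- The standard error of prediction grows with (x − x̄)², and x = 17.85 is far from x̄ = 5.93

The R² = 0.9536 only validates the fit within [2.35, 9.97]; treat ŷ = 83.4596 with caution.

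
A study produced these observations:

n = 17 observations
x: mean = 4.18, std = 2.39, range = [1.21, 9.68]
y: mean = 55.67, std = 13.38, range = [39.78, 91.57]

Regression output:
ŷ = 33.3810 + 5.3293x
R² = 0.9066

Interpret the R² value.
About 90.66% of the variability in y is accounted for by the regression on x (R² = 0.9066) — a strong linear fit.

R² (coefficient of determination) measures the proportion of variance in y explained by the regression model.

Here R² = 0.9066:
- Explained: 90.66% of the variation in y
- Unexplained (residual): 100% − 90.66% = 9.34%
- Rule of thumb (below 0.3 weak; 0.3 to below 0.7 moderate; 0.7 and above strong) → strong

Equivalently, for simple linear regression R² = r², so |r| = √0.9066 ≈ 0.9522.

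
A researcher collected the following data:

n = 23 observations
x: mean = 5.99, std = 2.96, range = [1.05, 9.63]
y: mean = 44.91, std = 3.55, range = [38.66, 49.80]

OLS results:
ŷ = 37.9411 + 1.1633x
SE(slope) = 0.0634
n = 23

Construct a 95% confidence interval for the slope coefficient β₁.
The 95% CI for β₁ is (1.0315, 1.2951)

Confidence interval for the slope:

The 95% CI for β₁ is: β̂₁ ± t*(α/2, n-2) × SE(β̂₁)

Step 1: Find critical t-value
- Confidence level = 0.95
- Degrees of freedom = n - 2 = 23 - 2 = 21
- t*(α/2, 21) = 2.0796

Step 2: Calculate margin of error
Margin = 2.0796 × 0.0634 = 0.1318

Step 3: Construct interval
CI = 1.1633 ± 0.1318
CI = (1.0315, 1.2951)

Interpretation: each one-unit increase in x is associated with a change in mean y of between 1.0315 and 1.2951, with 95% confidence.
Since 0 is outside the interval, a two-sided test at α = 0.05 would reject H₀: β₁ = 0.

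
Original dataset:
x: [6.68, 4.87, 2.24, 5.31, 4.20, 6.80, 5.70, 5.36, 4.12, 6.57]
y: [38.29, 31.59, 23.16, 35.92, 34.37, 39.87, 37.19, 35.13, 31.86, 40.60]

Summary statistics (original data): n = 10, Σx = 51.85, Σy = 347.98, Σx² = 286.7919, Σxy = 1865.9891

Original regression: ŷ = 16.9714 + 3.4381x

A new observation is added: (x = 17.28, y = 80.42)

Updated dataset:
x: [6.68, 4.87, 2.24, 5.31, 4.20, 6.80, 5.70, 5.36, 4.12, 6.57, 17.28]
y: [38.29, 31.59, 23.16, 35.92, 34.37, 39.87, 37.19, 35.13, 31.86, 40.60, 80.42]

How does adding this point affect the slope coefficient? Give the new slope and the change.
The slope changes from 3.4381 to 3.7323 (change of +0.2942, or +8.6%).

x = 17.28 lies well outside the original x-range [2.24, 6.80] (x̄ ≈ 5.19), so this observation has high leverage and can move the slope substantially.

Step 1: Update the sums with the new point (n goes from 10 to 11)
Σx  = 51.85 + 17.28 = 69.13
Σy  = 347.98 + 80.42 = 428.40
Σx² = 286.7919 + 17.28² = 286.7919 + 298.5984 = 585.3903
Σxy = 1865.9891 + 17.28×80.42 = 1865.9891 + 1389.6576 = 3255.6467

Step 2: Recompute the slope with b₁ = (nΣxy − ΣxΣy) / (nΣx² − (Σx)²)
Numerator   = 11×3255.6467 − 69.13×428.40 = 35812.1137 − 29615.2920 = 6196.8217
Denominator = 11×585.3903 − 69.13² = 6439.2933 − 4778.9569 = 1660.3364
b₁(new) = 6196.8217 / 1660.3364 = 3.7323

(Same formula on the original sums: (10×1865.9891 − 51.85×347.98) / (10×286.7919 − 51.85²) = 617.1280 / 179.4965 = 3.4381, matching the given fit.)

Step 3: Change in slope
Δβ₁ = 3.7323 − 3.4381 = +0.2942
Relative change = +0.2942 / 3.4381 × 100% = +8.6%
→ the slope increases when the point is added.

A high-leverage point only changes the slope if it is off the original line; here y = 80.42 is above the original trend, so the slope increases.
In practice: refit with and without it and report both if conclusions differ.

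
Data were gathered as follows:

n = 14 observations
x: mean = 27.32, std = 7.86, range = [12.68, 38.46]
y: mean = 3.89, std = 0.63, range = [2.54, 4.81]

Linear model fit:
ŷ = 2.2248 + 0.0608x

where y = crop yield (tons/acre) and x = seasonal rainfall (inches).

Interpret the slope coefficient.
On average, crop yield is about 0.0608 tons/acre higher for every extra inch of rainfall.

β₁ = 0.0608 is the change in predicted crop yield (tons/acre) per additional inch of rainfall.

Interpretation:
- Rainfall up by 1 inch → predicted crop yield increases by 0.0608 tons/acre
- This is a linear approximation: the same per-unit change is assumed across the whole observed x range

The intercept β₀ = 2.2248 is the predicted crop yield when rainfall = 0; since the smallest observed x is 12.68, this is an extrapolation and mainly anchors the line.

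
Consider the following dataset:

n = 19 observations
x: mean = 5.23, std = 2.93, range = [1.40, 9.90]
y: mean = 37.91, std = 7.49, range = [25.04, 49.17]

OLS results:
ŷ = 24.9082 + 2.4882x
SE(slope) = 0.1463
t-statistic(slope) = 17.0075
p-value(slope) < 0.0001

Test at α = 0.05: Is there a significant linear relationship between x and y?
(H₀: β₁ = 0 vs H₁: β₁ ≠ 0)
Reject H₀: p-value < 0.0001 < α = 0.05. The linear relationship is significant at the 5% level.

Hypothesis test for the slope coefficient:

H₀: β₁ = 0 (no linear relationship)
H₁: β₁ ≠ 0 (linear relationship exists)

Test statistic: t = β̂₁ / SE(β̂₁) = 2.4882 / 0.1463 = 17.0075

The p-value (<0.0001) is the probability, under H₀, of a t-statistic at least as extreme as |t| = 17.0075 (two-sided, df = n − 2 = 17).

Decision rule: reject H₀ if p-value < α.
p-value < 0.0001 < α = 0.05 → reject H₀.

There is sufficient evidence at the 5% significance level to conclude that a linear relationship exists between x and y.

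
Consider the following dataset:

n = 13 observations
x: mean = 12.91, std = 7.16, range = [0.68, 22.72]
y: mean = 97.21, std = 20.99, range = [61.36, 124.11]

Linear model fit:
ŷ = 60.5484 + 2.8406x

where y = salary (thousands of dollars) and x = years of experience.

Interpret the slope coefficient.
An increase of one year in experience is associated with a 2.8406 thousand dollars increase in predicted salary.

The slope coefficient β₁ = 2.8406 represents the marginal effect of experience on salary.

Interpretation:
- Experience up by 1 year → predicted salary increases by 2.8406 thousand dollars
- The effect is assumed constant over the observed range of x (linearity)
- The sign (+) gives the direction; the magnitude 2.8406 gives the size of the effect per year

The intercept β₀ = 60.5484 is the predicted salary when experience = 0; since the smallest observed x is 0.68, this is an extrapolation and mainly anchors the line.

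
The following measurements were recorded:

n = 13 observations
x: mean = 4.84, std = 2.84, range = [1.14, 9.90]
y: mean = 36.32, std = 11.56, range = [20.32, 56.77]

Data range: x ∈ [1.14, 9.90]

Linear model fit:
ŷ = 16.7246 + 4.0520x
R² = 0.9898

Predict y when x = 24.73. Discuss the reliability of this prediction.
The equation gives ŷ = 116.9306; however x = 24.73 is 14.83 units above the observed range, so this extrapolated value should not be trusted.

Prediction calculation:
ŷ = 16.7246 + 4.0520 × 24.73
ŷ = 116.9306

Reliability:
- Data range: x ∈ [1.14, 9.90]
- Prediction point: x = 24.73 is 14.83 units above the observed range → this is EXTRAPOLATION, not interpolation

Why that matters here:
- Real relationships often flatten, saturate, or turn nonlinear at extremes
- The standard error of prediction grows with (x − x̄)², and x = 24.73 is far from x̄ = 4.84

A defensible statement: 'if the linear trend continued to x = 24.73, y would be about 116.9306' — the premise is untested.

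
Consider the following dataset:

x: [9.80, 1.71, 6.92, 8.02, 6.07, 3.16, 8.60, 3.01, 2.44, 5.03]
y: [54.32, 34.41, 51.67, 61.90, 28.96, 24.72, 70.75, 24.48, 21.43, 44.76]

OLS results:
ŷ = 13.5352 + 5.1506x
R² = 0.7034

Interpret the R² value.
R² = 0.7034 means 70.34% of the variation in y is explained by the linear relationship with x. This indicates a strong fit.

The coefficient of determination R² is the fraction of the total variation in y that the fitted line accounts for.

Here R² = 0.7034:
- Explained: 70.34% of the variation in y
- Unexplained (residual): 100% − 70.34% = 29.66%
- Rule of thumb (below 0.3 weak; 0.3 to below 0.7 moderate; 0.7 and above strong) → strong

Note: R² never decreases when predictors are added, so it should not be used alone to compare models of different size.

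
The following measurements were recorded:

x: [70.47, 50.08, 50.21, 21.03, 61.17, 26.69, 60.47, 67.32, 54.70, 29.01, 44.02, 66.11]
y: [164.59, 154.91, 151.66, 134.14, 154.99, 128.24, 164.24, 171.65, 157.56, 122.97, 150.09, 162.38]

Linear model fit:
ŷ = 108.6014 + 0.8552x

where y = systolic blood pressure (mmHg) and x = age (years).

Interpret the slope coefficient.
An increase of one year in age is associated with a 0.8552 mmHg increase in predicted blood pressure.

β₁ = 0.8552 is the change in predicted blood pressure (mmHg) per additional year of age.

Interpretation:
- Age up by 1 year → predicted blood pressure increases by 0.8552 mmHg
- This is a linear approximation: the same per-unit change is assumed across the whole observed x range

(β₀ = 108.6014 is the fitted value at x = 0 and is not part of the slope interpretation.)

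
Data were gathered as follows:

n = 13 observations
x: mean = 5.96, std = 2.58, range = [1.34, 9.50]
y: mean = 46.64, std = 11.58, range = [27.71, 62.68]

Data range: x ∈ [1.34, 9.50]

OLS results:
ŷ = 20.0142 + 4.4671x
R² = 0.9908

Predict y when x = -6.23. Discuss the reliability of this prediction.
The equation gives ŷ = -7.8158; however x = -6.23 is 7.57 units below the observed range, so this extrapolated value should not be trusted.

Prediction calculation:
ŷ = 20.0142 + 4.4671 × (-6.23)
ŷ = -7.8158

Reliability:
- Data range: x ∈ [1.34, 9.50]
- Prediction point: x = -6.23 is 7.57 units below the observed range → this is EXTRAPOLATION, not interpolation

Why that matters here:
- The linear relationship may not hold outside the observed range
- There are no observations near this x to validate the fitted line there

Report the number if required, but flag clearly that it is an extrapolation.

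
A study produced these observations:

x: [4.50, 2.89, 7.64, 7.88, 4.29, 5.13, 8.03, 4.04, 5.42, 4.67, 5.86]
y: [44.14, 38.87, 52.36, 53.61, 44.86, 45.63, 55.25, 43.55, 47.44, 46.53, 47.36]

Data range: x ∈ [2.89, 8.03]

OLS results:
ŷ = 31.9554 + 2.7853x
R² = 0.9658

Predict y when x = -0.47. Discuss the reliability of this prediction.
ŷ = 30.6463 (extrapolation — x = -0.47 lies outside [2.89, 8.03], so reliability is low).

Prediction calculation:
ŷ = 31.9554 + 2.7853 × (-0.47)
ŷ = 30.6463

Reliability:
- Data range: x ∈ [2.89, 8.03]
- Prediction point: x = -0.47 is 3.36 units below the observed range → this is EXTRAPOLATION, not interpolation

Why that matters here:
- The standard error of prediction grows with (x − x̄)², and x = -0.47 is far from x̄ = 5.49
- R² describes fit only over the sampled x values; it says nothing about behaviour beyond them
- There are no observations near this x to validate the fitted line there

Report the number if required, but flag clearly that it is an extrapolation.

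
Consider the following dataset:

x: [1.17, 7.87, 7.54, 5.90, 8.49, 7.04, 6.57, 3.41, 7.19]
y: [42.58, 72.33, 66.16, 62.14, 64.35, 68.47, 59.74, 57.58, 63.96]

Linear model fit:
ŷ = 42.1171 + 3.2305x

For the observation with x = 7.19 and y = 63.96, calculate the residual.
Residual = -1.3844

The residual is the difference between the actual value and the predicted value:

Residual = y - ŷ

Step 1: Calculate predicted value
ŷ = 42.1171 + 3.2305 × 7.19
ŷ = 65.3444

Step 2: Calculate residual
Residual = 63.96 - 65.3444
Residual = -1.3844

Sign check: y < ŷ, so the point is below the line and the fit overestimates here.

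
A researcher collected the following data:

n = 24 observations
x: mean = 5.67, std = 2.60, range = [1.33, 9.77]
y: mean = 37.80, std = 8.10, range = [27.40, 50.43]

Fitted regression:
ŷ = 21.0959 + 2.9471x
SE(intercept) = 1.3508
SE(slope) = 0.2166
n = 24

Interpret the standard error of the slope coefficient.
SE(β̂₁) = 0.2166 is the estimated standard deviation of the slope estimate across repeated samples; relative to β̂₁ = 2.9471 that is 7.3%, a precise estimate.

SE(β̂₁) = s / √Sxx, where s is the residual standard deviation and Sxx = Σ(x − x̄)². It is the yardstick for how far β̂₁ = 2.9471 could plausibly be from the true slope.

Relative precision:
- SE / |β̂₁| = 0.2166 / 2.9471 = 7.3%
- Rule of thumb (under 20%: precise; 20% to under 50%: moderately precise; 50% or more: imprecise) → precise

Link to the t-test: t = β̂₁ / SE(β̂₁) = 2.9471 / 0.2166 = 13.6062, the statistic for H₀: β₁ = 0.

What drives SE(β̂₁): larger n (here n = 24) → smaller SE.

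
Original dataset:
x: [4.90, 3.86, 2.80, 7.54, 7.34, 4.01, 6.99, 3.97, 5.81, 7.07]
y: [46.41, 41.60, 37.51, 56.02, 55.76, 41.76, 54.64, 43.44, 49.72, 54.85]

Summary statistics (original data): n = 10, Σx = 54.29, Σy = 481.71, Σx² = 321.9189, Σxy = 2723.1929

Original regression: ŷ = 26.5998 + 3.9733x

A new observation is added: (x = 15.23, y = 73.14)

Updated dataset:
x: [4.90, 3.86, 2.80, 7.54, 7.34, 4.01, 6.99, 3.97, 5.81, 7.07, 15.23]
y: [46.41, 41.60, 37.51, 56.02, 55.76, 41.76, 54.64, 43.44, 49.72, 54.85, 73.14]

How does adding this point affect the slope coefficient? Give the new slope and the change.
Adding the point moves β₁ from 3.9733 to 2.8860, i.e. it decreases by 1.0873 (-27.4%).

The new point has HIGH LEVERAGE: x = 15.23 is far from the original mean x̄ = 54.29/10 ≈ 5.43 (original range [2.80, 7.54]).

Step 1: Update the sums with the new point (n goes from 10 to 11)
Σx  = 54.29 + 15.23 = 69.52
Σy  = 481.71 + 73.14 = 554.85
Σx² = 321.9189 + 15.23² = 321.9189 + 231.9529 = 553.8718
Σxy = 2723.1929 + 15.23×73.14 = 2723.1929 + 1113.9222 = 3837.1151

Step 2: Recompute the slope with b₁ = (nΣxy − ΣxΣy) / (nΣx² − (Σx)²)
Numerator   = 11×3837.1151 − 69.52×554.85 = 42208.2661 − 38573.1720 = 3635.0941
Denominator = 11×553.8718 − 69.52² = 6092.5898 − 4833.0304 = 1259.5594
b₁(new) = 3635.0941 / 1259.5594 = 2.8860

(Same formula on the original sums: (10×2723.1929 − 54.29×481.71) / (10×321.9189 − 54.29²) = 1079.8931 / 271.7849 = 3.9733, matching the given fit.)

Step 3: Change in slope
Δβ₁ = 2.8860 − 3.9733 = -1.0873
Relative change = -1.0873 / 3.9733 × 100% = -27.4%
→ the slope decreases when the point is added.

A high-leverage point only changes the slope if it is off the original line; here y = 73.14 is below the original trend, so the slope decreases.
In practice: examine leverage (hᵢ) and Cook's distance rather than deleting it automatically.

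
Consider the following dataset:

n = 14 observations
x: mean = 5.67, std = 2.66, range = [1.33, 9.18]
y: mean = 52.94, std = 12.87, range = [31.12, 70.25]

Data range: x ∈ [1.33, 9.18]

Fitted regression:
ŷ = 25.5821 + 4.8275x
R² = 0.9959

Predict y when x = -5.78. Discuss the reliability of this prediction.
ŷ = -2.3209 (extrapolation — x = -5.78 lies outside [1.33, 9.18], so reliability is low).

Prediction calculation:
ŷ = 25.5821 + 4.8275 × (-5.78)
ŷ = -2.3209

Reliability:
- Data range: x ∈ [1.33, 9.18]
- Prediction point: x = -5.78 is 7.11 units below the observed range → this is EXTRAPOLATION, not interpolation

Why that matters here:
- R² describes fit only over the sampled x values; it says nothing about behaviour beyond them
- The linear relationship may not hold outside the observed range

Report the number if required, but flag clearly that it is an extrapolation.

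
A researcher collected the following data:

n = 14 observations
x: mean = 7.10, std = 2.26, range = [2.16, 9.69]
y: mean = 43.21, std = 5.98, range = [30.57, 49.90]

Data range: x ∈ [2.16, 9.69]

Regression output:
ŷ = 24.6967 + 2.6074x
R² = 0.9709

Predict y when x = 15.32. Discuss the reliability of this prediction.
ŷ = 64.6421 (extrapolation — x = 15.32 lies outside [2.16, 9.69], so reliability is low).

Prediction calculation:
ŷ = 24.6967 + 2.6074 × 15.32
ŷ = 64.6421

Reliability:
- Data range: x ∈ [2.16, 9.69]
- Prediction point: x = 15.32 is 5.63 units above the observed range → this is EXTRAPOLATION, not interpolation

Why that matters here:
- The linear relationship may not hold outside the observed range
- There are no observations near this x to validate the fitted line there

The R² = 0.9709 only validates the fit within [2.16, 9.69]; treat ŷ = 64.6421 with caution.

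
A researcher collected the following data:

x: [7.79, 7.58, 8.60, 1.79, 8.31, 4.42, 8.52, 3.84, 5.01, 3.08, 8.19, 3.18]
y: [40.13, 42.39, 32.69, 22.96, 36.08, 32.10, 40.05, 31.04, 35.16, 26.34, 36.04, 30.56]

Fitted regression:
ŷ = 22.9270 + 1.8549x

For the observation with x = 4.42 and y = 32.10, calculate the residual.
Residual = 0.9743

The residual is the difference between the actual value and the predicted value:

Residual = y - ŷ

Step 1: Calculate predicted value
ŷ = 22.9270 + 1.8549 × 4.42
ŷ = 31.1257

Step 2: Calculate residual
Residual = 32.10 - 31.1257
Residual = 0.9743

The residual is positive, so the observed y = 32.10 sits above the regression line (the line underestimates it by 0.9743).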